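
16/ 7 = 2.29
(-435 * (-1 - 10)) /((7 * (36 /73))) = 1386.13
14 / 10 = 7 / 5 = 1.40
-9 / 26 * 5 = -45 / 26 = -1.73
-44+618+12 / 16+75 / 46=576.38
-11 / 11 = -1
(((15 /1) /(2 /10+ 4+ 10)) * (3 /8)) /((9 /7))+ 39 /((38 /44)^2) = 10784743 /205048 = 52.60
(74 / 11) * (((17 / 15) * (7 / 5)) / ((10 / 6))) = 8806 / 1375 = 6.40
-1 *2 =-2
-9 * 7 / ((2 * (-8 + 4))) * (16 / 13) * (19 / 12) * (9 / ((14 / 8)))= 1026 / 13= 78.92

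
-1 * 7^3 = -343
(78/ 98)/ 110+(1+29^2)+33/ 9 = 13674547/ 16170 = 845.67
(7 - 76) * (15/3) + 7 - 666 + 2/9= -9034/9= -1003.78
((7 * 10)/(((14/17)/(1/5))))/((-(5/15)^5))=-4131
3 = 3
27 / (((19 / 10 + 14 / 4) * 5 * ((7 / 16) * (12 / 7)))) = 4 / 3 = 1.33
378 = 378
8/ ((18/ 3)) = 4/ 3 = 1.33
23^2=529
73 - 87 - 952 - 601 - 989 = -2556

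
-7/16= -0.44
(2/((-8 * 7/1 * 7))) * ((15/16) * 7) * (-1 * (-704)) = -165/7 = -23.57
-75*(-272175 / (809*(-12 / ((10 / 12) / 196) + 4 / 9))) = -918590625 / 102733292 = -8.94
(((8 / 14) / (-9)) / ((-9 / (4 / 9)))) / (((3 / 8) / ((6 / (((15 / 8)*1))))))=2048 / 76545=0.03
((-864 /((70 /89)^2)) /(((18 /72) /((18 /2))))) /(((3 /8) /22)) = -3613496832 /1225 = -2949793.33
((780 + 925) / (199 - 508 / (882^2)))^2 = 109951997733911025 / 1497813223334464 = 73.41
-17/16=-1.06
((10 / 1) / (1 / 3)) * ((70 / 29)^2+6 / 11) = 1768380 / 9251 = 191.16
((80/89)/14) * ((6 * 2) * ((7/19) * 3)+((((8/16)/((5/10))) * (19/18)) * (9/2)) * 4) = 24520/11837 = 2.07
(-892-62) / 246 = -3.88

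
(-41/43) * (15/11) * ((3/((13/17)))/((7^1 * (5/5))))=-31365/43043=-0.73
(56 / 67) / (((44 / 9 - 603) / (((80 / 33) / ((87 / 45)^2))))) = -432000 / 476639273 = -0.00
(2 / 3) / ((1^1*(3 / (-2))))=-4 / 9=-0.44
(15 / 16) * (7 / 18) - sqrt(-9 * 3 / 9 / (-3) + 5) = 35 / 96 - sqrt(6) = -2.08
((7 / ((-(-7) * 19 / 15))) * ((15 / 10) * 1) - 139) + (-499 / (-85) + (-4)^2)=-374503 / 3230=-115.95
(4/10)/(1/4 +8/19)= 152/255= 0.60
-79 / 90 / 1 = -79 / 90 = -0.88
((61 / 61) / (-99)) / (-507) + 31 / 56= 1556039 / 2810808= 0.55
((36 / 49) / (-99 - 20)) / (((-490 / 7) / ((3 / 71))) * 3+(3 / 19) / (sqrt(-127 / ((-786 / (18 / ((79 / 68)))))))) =1368 * sqrt(67030473) / 449030306868213343+4687397280 / 3773363923262297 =0.00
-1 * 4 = -4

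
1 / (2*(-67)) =-1 / 134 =-0.01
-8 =-8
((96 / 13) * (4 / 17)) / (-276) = -32 / 5083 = -0.01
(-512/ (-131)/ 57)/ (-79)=-512/ 589893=-0.00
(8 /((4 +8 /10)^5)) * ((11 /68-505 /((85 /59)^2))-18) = -314464375 /383533056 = -0.82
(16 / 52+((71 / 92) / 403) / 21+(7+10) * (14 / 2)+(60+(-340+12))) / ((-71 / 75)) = 2894279125 / 18426772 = 157.07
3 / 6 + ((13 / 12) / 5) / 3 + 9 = 1723 / 180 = 9.57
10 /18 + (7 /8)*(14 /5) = 541 /180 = 3.01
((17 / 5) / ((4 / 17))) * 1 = 289 / 20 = 14.45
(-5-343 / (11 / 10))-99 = -415.82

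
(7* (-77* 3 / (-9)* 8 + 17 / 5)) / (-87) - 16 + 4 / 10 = -8455 / 261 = -32.39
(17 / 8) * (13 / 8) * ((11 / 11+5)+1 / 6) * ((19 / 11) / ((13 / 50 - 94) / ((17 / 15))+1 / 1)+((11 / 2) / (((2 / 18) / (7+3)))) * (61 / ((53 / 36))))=679089922426955 / 1554902976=436741.03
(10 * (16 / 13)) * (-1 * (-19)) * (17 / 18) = 25840 / 117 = 220.85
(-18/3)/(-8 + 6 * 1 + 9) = -6/7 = -0.86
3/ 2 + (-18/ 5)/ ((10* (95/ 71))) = 5847/ 4750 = 1.23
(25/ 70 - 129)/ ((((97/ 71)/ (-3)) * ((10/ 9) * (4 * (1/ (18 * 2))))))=31072653/ 13580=2288.12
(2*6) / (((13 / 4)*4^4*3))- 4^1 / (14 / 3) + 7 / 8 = 33 / 1456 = 0.02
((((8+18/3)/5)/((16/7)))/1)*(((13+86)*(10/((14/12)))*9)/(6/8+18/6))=2494.80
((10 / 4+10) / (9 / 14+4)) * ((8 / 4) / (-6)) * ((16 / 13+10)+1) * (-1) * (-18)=-33390 / 169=-197.57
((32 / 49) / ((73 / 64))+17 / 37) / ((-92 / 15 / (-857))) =1755800175 / 12176108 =144.20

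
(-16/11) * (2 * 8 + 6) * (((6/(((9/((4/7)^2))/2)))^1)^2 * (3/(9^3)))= -131072/5250987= -0.02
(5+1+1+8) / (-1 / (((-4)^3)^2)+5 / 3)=184320 / 20477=9.00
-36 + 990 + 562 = 1516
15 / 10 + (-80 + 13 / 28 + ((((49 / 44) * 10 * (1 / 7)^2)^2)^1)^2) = -127957965 / 1639792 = -78.03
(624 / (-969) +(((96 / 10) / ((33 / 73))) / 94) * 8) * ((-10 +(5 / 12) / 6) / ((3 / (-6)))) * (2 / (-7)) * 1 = -300664 / 45543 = -6.60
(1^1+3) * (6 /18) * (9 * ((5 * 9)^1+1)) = 552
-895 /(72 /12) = -895 /6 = -149.17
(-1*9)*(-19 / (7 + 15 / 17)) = 2907 / 134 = 21.69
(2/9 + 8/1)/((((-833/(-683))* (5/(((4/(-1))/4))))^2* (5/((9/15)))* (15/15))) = 34520186/1301041875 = 0.03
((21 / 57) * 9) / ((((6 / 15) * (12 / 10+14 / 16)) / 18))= 71.91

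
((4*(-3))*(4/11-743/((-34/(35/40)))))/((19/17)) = -174897/836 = -209.21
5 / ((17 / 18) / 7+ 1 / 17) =2142 / 83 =25.81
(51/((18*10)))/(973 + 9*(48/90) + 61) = 17/62328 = 0.00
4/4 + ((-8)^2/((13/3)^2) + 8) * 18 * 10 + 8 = 348561/169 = 2062.49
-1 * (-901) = 901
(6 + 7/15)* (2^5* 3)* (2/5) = 6208/25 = 248.32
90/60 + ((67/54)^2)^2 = 32905705/8503056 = 3.87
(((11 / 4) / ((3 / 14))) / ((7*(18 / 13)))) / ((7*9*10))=143 / 68040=0.00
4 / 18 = 2 / 9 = 0.22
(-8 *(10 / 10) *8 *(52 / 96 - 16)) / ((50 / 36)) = 17808 / 25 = 712.32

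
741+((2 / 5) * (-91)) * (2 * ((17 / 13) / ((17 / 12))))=3369 / 5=673.80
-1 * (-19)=19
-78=-78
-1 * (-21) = 21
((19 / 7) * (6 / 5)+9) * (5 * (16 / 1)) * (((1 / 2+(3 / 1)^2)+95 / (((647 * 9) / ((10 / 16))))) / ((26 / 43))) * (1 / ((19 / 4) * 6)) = 3151126 / 5823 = 541.15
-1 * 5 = -5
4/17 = 0.24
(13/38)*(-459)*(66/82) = -196911/1558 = -126.39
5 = 5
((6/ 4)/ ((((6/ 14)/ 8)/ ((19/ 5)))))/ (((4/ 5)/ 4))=532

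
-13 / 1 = -13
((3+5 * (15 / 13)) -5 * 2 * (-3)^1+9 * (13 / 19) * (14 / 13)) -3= 10473 / 247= 42.40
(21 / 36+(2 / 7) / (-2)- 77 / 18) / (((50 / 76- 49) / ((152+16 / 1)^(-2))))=18373 / 6532783488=0.00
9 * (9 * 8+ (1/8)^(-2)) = 1224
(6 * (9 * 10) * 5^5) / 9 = 187500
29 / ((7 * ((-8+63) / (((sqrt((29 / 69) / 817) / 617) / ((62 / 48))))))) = 232 * sqrt(1634817) / 138374950945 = 0.00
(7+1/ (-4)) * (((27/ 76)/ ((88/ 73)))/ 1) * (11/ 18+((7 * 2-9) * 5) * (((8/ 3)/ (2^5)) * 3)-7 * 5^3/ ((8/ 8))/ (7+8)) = -102.39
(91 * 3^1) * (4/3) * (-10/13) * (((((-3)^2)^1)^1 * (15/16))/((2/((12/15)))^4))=-1512/25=-60.48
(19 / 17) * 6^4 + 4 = 24692 / 17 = 1452.47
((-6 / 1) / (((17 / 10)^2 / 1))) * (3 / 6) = -300 / 289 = -1.04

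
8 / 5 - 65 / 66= 203 / 330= 0.62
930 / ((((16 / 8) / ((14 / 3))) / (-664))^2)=6697210240 / 3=2232403413.33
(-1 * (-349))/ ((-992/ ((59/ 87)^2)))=-1214869/ 7508448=-0.16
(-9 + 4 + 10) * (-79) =-395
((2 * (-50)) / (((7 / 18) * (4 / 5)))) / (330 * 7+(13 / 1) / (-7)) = -2250 / 16157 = -0.14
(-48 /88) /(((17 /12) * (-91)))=72 /17017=0.00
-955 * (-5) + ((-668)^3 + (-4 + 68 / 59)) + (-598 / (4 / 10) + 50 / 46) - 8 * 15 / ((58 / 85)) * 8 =-11730175409137 / 39353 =-298075760.66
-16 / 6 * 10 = -26.67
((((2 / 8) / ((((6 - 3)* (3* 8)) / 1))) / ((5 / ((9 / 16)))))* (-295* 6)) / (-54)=59 / 4608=0.01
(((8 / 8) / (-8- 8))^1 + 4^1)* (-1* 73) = -4599 / 16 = -287.44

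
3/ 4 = 0.75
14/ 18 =7/ 9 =0.78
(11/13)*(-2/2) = -11/13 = -0.85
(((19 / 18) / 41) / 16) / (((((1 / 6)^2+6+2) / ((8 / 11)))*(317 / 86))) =0.00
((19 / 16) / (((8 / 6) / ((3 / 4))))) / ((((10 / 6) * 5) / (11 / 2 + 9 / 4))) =15903 / 25600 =0.62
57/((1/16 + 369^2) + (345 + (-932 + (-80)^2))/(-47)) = 0.00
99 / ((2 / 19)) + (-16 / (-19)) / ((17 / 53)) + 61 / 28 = 8549329 / 9044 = 945.30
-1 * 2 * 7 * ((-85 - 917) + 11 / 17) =238322 / 17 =14018.94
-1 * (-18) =18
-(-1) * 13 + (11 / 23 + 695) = 16295 / 23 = 708.48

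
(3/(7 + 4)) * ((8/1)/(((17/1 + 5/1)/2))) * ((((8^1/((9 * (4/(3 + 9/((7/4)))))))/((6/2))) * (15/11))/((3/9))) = 4560/9317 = 0.49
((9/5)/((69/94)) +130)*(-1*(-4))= 60928/115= 529.81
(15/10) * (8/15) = 4/5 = 0.80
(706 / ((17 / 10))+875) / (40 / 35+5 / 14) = 43870 / 51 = 860.20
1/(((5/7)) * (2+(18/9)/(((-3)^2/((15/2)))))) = 21/55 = 0.38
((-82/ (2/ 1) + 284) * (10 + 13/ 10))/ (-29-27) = -27459/ 560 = -49.03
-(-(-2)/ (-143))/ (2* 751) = 0.00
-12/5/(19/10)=-24/19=-1.26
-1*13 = -13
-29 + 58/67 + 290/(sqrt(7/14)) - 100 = -8585/67 + 290 *sqrt(2) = 281.99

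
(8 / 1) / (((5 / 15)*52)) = 6 / 13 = 0.46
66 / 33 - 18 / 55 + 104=105.67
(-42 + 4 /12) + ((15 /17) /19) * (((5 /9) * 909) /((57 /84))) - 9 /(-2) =-95951 /36822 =-2.61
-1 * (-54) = 54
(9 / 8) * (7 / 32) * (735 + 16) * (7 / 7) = 47313 / 256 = 184.82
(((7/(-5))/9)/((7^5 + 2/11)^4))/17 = -102487/893741179644736052443965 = -0.00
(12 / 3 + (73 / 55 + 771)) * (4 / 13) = 170792 / 715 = 238.87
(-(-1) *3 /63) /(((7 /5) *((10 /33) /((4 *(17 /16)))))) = 0.48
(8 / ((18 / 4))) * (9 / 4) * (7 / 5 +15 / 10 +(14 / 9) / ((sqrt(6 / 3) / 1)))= 28 * sqrt(2) / 9 +58 / 5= 16.00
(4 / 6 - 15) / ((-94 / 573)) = 8213 / 94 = 87.37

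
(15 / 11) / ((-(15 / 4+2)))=-60 / 253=-0.24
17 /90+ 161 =14507 /90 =161.19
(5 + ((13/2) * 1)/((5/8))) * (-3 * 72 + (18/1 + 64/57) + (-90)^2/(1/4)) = 141339506/285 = 495928.09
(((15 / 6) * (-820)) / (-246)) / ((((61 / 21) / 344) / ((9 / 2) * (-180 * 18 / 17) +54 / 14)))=-873768600 / 1037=-842592.67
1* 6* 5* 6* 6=1080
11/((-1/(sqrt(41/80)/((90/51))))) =-187 * sqrt(205)/600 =-4.46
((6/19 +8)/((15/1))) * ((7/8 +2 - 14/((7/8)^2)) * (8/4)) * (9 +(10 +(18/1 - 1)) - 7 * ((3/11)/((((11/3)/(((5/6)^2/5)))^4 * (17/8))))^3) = -32487676855668020404063470877229209/52814255807235171120220625633280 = -615.13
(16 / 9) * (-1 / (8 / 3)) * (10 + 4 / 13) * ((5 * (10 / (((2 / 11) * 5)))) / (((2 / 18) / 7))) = -309540 / 13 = -23810.77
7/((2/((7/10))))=49/20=2.45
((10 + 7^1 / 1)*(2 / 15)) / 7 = 34 / 105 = 0.32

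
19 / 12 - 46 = -533 / 12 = -44.42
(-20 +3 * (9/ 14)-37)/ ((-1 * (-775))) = -771/ 10850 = -0.07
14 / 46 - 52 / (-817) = 6915 / 18791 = 0.37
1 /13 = 0.08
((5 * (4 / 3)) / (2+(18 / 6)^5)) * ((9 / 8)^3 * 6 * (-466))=-169857 / 1568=-108.33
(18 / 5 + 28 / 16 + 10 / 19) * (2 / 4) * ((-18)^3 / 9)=-180873 / 95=-1903.93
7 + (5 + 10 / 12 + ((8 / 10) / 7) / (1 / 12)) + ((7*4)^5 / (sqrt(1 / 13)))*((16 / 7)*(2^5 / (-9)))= 2983 / 210-1258815488*sqrt(13) / 9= -504302628.94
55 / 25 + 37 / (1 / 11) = 2046 / 5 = 409.20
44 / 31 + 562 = 17466 / 31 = 563.42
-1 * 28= -28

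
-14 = -14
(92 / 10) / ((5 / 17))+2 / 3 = 2396 / 75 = 31.95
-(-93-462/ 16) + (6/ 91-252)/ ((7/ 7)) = -94683/ 728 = -130.06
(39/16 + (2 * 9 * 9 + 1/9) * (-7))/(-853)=163057/122832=1.33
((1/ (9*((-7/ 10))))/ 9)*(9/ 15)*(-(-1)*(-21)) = 2/ 9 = 0.22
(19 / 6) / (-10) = -19 / 60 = -0.32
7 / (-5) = -7 / 5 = -1.40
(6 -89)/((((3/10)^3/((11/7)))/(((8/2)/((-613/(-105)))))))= -18260000/5517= -3309.77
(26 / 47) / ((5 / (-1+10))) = 234 / 235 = 1.00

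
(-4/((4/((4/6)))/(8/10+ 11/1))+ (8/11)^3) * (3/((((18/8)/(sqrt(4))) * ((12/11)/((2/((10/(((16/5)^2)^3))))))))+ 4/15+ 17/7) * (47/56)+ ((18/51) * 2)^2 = -2634218342574882743/795162276562500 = -3312.81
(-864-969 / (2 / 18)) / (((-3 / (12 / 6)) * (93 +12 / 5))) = 3550 / 53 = 66.98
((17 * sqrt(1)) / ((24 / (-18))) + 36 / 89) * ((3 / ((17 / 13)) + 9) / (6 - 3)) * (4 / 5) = -56256 / 1513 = -37.18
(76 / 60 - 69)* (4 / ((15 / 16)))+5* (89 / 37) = -2305763 / 8325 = -276.97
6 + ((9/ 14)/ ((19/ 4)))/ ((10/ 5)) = 6.07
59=59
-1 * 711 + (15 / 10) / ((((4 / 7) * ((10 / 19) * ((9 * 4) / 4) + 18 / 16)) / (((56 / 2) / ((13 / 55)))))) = -230941 / 351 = -657.95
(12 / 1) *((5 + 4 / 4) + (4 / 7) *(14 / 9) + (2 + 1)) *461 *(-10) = -1641160 / 3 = -547053.33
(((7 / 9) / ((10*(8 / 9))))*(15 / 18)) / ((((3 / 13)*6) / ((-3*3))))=-91 / 192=-0.47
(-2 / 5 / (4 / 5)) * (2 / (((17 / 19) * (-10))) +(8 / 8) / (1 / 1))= -33 / 85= -0.39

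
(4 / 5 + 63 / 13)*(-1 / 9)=-367 / 585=-0.63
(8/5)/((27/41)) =2.43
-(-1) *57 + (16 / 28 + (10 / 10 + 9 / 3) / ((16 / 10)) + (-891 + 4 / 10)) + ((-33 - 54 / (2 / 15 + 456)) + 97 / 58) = -861.97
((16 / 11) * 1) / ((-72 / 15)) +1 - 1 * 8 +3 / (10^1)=-2311 / 330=-7.00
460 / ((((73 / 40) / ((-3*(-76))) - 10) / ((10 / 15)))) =-2796800 / 91127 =-30.69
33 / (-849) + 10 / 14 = 1338 / 1981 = 0.68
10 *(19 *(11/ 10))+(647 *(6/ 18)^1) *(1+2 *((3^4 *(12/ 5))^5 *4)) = 4490819422700396482/ 9375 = 479020738421375.62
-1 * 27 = -27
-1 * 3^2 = -9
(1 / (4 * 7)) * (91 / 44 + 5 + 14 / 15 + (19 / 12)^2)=83227 / 221760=0.38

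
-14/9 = -1.56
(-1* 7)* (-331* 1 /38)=2317 /38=60.97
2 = 2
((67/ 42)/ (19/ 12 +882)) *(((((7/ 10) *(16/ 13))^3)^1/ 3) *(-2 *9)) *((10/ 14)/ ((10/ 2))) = -0.00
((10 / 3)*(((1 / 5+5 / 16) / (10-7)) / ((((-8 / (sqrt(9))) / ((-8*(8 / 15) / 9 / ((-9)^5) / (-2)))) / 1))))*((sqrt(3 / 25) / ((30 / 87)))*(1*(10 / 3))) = 1189*sqrt(3) / 717445350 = 0.00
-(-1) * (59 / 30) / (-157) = -59 / 4710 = -0.01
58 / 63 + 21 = 1381 / 63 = 21.92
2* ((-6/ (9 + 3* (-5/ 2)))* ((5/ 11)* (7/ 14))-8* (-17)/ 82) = 676/ 451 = 1.50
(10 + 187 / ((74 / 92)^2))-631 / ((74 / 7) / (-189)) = 31706845 / 2738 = 11580.29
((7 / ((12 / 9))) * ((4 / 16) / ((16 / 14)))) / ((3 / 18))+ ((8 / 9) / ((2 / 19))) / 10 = 22277 / 2880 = 7.74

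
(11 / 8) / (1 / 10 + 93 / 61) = 3355 / 3964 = 0.85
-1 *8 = -8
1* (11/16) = 11/16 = 0.69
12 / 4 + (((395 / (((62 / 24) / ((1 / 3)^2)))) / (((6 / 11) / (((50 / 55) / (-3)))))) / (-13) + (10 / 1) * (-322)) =-34996277 / 10881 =-3216.27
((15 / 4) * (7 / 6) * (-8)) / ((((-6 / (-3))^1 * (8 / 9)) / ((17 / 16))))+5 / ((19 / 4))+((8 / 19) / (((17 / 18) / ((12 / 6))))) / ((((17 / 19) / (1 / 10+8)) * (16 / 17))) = -4667269 / 413440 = -11.29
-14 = -14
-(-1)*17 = 17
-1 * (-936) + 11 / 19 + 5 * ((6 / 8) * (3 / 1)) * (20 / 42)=250555 / 266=941.94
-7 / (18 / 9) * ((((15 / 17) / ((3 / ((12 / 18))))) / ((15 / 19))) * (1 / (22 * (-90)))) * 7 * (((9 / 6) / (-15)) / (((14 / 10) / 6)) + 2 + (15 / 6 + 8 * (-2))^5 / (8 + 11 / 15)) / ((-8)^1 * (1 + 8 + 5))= 28625193337 / 20318791680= 1.41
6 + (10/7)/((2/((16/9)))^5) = 2807738/413343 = 6.79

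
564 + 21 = 585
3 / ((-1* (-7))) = 3 / 7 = 0.43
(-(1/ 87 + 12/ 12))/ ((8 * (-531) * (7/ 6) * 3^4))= 22/ 8731233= 0.00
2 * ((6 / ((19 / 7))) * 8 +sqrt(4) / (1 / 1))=748 / 19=39.37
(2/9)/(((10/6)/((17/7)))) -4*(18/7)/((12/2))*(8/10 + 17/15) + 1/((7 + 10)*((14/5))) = -10601/3570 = -2.97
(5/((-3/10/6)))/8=-25/2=-12.50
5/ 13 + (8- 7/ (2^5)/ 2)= 6885/ 832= 8.28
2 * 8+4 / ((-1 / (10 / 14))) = 92 / 7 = 13.14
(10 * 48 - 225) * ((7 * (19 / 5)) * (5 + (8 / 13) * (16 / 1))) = 1309119 / 13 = 100701.46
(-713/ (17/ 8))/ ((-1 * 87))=5704/ 1479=3.86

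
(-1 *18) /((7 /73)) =-1314 /7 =-187.71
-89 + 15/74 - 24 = -8347/74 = -112.80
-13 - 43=-56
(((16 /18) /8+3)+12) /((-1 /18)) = -272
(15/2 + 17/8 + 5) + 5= 157/8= 19.62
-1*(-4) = 4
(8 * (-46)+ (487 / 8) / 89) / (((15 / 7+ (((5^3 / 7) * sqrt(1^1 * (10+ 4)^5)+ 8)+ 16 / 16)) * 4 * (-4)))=0.00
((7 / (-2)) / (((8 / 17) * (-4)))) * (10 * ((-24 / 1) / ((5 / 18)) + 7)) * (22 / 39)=-519673 / 624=-832.81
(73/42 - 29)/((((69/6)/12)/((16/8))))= -9160/161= -56.89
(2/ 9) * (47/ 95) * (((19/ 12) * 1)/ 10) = 47/ 2700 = 0.02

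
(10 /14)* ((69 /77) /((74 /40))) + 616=12291788 /19943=616.35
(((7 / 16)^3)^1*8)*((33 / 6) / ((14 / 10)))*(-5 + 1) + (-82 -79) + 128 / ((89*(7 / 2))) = -171.12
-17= -17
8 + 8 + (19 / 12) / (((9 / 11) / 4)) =641 / 27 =23.74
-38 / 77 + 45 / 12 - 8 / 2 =-0.74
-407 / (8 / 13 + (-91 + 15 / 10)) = 10582 / 2311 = 4.58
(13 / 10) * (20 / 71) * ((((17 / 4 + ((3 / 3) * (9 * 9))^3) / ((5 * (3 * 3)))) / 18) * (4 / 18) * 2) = 27635153 / 258795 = 106.78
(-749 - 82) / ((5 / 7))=-5817 / 5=-1163.40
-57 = -57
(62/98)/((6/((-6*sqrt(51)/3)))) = -31*sqrt(51)/147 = -1.51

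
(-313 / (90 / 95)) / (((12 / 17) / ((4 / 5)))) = -101099 / 270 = -374.44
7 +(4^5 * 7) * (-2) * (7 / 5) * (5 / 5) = -100317 / 5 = -20063.40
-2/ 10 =-1/ 5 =-0.20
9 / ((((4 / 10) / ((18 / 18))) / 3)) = 135 / 2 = 67.50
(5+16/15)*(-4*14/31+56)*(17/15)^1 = 173264/465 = 372.61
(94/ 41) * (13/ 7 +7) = 5828/ 287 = 20.31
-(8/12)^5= -32/243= -0.13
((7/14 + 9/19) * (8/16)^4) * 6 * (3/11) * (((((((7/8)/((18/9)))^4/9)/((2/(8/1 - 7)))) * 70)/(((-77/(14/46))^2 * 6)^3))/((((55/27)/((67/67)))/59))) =36689681/5057687576494517012922368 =0.00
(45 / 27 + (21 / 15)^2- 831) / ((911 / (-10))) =124106 / 13665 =9.08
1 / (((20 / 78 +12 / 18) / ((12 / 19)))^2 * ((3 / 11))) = 1859 / 1083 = 1.72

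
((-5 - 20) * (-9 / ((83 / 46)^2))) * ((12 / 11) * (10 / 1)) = 57132000 / 75779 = 753.93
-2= -2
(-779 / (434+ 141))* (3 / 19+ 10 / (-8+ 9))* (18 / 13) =-142434 / 7475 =-19.05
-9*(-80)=720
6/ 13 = 0.46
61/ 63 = 0.97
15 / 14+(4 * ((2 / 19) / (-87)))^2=40987031 / 38253726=1.07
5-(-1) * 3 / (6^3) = 361 / 72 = 5.01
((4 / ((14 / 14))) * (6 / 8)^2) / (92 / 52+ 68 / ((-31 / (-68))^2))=112437 / 16438876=0.01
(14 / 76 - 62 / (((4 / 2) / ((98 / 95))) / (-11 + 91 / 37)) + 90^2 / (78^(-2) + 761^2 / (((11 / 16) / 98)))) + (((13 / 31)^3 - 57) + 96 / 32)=253824307962999860858033 / 1157030970051640898990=219.38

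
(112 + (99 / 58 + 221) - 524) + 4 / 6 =-32821 / 174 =-188.63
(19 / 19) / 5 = 1 / 5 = 0.20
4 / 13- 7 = -87 / 13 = -6.69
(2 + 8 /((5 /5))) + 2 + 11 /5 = 71 /5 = 14.20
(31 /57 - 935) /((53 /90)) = -1597920 /1007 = -1586.81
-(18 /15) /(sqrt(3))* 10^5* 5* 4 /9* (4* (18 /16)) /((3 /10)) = -4000000* sqrt(3) /3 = -2309401.08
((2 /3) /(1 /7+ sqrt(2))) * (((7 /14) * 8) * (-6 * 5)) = 560 /97 - 3920 * sqrt(2) /97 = -51.38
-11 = -11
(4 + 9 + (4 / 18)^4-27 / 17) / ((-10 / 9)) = -636553 / 61965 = -10.27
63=63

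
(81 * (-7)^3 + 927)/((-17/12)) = 322272/17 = 18957.18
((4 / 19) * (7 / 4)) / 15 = 7 / 285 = 0.02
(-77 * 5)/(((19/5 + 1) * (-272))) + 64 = 419717/6528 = 64.29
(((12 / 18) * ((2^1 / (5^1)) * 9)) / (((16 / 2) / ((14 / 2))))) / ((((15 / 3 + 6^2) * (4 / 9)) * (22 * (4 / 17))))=3213 / 144320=0.02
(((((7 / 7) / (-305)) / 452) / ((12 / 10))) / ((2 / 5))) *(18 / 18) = -0.00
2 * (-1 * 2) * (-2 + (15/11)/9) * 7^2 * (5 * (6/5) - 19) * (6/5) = -310856/55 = -5651.93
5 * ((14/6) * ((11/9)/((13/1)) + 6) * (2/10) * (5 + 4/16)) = 34937/468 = 74.65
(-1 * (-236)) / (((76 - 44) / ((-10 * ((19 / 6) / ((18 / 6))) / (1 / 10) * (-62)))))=868775 / 18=48265.28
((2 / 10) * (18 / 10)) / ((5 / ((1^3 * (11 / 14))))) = 99 / 1750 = 0.06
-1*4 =-4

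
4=4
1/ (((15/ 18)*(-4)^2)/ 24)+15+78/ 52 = 183/ 10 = 18.30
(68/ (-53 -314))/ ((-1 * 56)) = 17/ 5138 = 0.00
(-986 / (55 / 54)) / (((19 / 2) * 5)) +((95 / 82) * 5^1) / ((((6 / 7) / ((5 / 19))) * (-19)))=-52632721 / 2570700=-20.47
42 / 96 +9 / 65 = 599 / 1040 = 0.58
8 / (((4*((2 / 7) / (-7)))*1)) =-49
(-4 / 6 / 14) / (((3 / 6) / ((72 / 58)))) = -24 / 203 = -0.12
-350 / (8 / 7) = -1225 / 4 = -306.25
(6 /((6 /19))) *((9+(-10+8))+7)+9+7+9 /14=3957 /14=282.64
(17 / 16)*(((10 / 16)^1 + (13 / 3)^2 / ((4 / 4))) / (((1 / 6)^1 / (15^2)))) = 27830.86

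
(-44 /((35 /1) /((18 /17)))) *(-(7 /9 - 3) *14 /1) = -704 /17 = -41.41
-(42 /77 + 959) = -959.55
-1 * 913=-913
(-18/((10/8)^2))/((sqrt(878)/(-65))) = 1872 *sqrt(878)/2195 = 25.27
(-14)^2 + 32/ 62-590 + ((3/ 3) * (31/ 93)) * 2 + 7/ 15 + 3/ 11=-2005478/ 5115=-392.08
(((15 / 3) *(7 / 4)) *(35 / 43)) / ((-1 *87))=-1225 / 14964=-0.08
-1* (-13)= 13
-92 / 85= -1.08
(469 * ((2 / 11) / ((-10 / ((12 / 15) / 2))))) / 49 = -134 / 1925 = -0.07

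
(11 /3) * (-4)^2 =176 /3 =58.67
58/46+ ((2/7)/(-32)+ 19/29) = 142469/74704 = 1.91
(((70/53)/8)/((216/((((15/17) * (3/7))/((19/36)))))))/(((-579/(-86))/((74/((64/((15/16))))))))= 596625/6766524416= 0.00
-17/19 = -0.89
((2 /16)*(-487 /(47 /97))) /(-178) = 47239 /66928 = 0.71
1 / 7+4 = 29 / 7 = 4.14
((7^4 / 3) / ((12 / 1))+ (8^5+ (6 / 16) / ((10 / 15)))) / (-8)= -4728277 / 1152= -4104.41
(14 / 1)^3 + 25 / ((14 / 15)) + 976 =52455 / 14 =3746.79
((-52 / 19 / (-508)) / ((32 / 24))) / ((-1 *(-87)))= 13 / 279908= 0.00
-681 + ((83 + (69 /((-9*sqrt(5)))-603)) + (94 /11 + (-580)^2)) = 3687283 /11-23*sqrt(5) /15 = 335204.12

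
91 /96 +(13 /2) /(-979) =88465 /93984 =0.94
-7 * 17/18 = -6.61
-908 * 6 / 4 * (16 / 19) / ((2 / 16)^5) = -714080256 / 19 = -37583171.37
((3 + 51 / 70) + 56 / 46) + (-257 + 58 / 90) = -728585 / 2898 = -251.41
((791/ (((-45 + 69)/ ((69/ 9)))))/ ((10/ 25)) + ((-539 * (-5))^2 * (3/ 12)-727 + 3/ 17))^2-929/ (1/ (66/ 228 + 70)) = 375358288934134096771/ 113861376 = 3296625265921.03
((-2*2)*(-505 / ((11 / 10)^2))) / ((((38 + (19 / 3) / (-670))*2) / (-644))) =-130738440000 / 9239681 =-14149.67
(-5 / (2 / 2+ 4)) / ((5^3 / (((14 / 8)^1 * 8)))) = -14 / 125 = -0.11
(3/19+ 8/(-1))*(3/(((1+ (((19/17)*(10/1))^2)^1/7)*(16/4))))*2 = -904281/1448674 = -0.62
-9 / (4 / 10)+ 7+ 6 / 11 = -329 / 22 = -14.95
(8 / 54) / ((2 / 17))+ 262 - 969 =-19055 / 27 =-705.74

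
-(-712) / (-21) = -712 / 21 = -33.90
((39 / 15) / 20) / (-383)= -13 / 38300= -0.00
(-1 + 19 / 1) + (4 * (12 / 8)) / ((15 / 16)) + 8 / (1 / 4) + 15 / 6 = 589 / 10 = 58.90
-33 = -33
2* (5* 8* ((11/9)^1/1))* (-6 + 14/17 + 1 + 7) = 14080/51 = 276.08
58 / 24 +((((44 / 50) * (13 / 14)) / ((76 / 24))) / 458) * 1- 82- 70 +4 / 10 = -1363097887 / 9137100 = -149.18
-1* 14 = -14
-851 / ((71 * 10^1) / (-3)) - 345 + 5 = -238847 / 710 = -336.40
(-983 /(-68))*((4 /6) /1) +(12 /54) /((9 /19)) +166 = 484997 /2754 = 176.11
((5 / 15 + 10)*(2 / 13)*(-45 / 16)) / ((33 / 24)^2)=-2.36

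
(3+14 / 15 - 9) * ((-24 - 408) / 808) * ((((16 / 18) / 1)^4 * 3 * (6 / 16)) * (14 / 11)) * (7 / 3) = 7626752 / 1349865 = 5.65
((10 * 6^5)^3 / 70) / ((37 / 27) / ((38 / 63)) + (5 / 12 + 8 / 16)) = 10720217648332800 / 5089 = 2106546993187.82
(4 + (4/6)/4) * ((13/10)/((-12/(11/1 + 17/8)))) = -2275/384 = -5.92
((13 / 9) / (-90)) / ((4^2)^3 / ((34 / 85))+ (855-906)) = -13 / 8253090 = -0.00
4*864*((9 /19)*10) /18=17280 /19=909.47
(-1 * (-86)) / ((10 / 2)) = 86 / 5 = 17.20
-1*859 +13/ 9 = -7718/ 9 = -857.56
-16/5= -3.20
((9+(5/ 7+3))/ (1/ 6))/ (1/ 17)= 9078/ 7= 1296.86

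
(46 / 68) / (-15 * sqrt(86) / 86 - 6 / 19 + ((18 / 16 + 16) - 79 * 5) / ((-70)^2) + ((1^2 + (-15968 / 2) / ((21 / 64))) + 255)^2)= 3875461783200000 * sqrt(86) / 11036536739679856020265590999676259 + 12879713173280452691950800 / 11036536739679856020265590999676259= 0.00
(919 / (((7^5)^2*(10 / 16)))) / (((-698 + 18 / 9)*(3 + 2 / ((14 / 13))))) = -919 / 596829847530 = -0.00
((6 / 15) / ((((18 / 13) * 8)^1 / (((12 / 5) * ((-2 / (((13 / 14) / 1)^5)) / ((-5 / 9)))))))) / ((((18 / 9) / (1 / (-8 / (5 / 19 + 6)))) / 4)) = -48000792 / 67832375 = -0.71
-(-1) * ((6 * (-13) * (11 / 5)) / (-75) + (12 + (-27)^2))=92911 / 125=743.29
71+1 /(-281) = 19950 /281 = 71.00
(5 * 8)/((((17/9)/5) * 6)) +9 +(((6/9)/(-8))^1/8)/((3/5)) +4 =30.63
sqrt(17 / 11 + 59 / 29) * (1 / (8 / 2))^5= sqrt(364298) / 326656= 0.00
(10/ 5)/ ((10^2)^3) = 1/ 500000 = 0.00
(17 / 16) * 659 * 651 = 7293153 / 16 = 455822.06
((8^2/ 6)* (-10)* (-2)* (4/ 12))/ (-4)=-160/ 9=-17.78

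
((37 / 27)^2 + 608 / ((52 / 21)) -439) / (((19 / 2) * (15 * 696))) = -907819 / 469964430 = -0.00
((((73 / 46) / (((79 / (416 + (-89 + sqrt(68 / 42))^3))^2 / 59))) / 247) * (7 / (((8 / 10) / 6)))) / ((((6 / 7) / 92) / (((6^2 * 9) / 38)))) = 297908149516121776035 / 205023091- 73434860310458790 * sqrt(714) / 15771007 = 1328626312176.26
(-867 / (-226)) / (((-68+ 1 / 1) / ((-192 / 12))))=6936 / 7571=0.92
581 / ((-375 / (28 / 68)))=-4067 / 6375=-0.64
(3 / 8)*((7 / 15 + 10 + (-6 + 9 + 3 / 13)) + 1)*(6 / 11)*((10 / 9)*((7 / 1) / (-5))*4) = -40124 / 2145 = -18.71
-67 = -67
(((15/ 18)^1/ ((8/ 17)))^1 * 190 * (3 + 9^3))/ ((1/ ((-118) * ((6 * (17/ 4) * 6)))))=-4446474525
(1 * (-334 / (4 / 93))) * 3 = -46593 / 2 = -23296.50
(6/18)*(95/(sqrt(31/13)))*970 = 92150*sqrt(403)/93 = 19891.38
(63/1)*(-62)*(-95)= 371070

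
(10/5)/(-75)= -2/75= -0.03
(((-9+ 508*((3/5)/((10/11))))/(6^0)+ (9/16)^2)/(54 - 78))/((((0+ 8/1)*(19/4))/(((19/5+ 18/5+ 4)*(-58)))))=60616293/256000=236.78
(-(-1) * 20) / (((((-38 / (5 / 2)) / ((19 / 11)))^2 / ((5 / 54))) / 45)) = 3125 / 2904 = 1.08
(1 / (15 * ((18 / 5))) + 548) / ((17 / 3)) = 29593 / 306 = 96.71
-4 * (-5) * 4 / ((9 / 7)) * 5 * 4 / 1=11200 / 9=1244.44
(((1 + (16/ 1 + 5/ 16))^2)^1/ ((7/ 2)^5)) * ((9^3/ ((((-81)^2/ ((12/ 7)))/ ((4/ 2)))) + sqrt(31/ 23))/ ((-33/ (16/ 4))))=-76729 * sqrt(713)/ 25513026 - 306916/ 11647251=-0.11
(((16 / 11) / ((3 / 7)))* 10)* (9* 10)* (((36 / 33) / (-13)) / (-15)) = 17.09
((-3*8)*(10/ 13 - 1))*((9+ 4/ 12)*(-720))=-483840/ 13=-37218.46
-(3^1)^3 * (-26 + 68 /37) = 24138 /37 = 652.38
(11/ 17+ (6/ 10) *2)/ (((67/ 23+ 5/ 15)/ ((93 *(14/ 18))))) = 111941/ 2720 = 41.15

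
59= 59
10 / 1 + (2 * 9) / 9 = 12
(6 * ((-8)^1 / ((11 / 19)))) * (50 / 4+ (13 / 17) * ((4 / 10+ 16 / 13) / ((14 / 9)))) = -656184 / 595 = -1102.83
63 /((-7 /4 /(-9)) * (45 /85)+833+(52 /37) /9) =1426572 /18868319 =0.08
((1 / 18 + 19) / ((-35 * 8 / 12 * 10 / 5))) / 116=-49 / 13920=-0.00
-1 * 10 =-10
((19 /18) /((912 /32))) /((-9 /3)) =-1 /81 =-0.01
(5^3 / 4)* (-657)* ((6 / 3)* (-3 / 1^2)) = 246375 / 2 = 123187.50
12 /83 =0.14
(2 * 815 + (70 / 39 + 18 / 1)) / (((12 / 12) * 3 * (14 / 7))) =32171 / 117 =274.97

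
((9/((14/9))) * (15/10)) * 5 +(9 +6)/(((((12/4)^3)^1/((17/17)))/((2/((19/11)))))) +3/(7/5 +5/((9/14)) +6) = 144653515/3270204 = 44.23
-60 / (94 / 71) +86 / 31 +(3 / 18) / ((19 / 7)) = -7056433 / 166098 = -42.48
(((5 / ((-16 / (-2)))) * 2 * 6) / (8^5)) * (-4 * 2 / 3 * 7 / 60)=-7 / 98304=-0.00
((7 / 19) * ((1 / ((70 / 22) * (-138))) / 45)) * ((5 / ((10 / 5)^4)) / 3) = -11 / 5663520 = -0.00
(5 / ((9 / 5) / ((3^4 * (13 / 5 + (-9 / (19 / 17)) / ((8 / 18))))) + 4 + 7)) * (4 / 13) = 1061460 / 7588451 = 0.14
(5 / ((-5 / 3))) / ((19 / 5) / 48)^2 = -172800 / 361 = -478.67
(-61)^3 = -226981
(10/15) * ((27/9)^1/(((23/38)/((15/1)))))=1140/23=49.57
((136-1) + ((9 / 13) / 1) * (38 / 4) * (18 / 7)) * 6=82944 / 91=911.47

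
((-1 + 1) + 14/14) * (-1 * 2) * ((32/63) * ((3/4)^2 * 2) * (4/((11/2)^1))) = -64/77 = -0.83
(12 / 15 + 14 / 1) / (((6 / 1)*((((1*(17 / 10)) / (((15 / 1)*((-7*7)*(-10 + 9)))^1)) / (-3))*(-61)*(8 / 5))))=135975 / 4148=32.78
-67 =-67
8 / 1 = 8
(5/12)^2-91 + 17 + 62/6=-9143/144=-63.49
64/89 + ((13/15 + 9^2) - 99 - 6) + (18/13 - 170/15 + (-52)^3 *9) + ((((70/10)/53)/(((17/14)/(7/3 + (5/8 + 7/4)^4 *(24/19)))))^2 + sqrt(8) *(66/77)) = -3505352447165795008127/2769972039843840 + 12 *sqrt(2)/7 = -1265480.55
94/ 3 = 31.33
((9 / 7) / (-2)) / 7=-9 / 98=-0.09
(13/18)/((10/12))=13/15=0.87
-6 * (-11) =66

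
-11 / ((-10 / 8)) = 44 / 5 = 8.80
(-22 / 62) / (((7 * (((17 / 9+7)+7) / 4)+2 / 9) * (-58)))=198 / 907091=0.00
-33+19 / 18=-575 / 18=-31.94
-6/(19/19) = -6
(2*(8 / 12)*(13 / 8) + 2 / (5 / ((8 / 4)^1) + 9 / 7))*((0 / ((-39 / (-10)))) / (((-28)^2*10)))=0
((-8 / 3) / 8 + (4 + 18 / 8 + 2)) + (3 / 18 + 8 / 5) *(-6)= -2.68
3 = 3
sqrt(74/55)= sqrt(4070)/55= 1.16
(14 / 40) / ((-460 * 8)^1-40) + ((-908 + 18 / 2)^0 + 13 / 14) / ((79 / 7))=1003847 / 5877600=0.17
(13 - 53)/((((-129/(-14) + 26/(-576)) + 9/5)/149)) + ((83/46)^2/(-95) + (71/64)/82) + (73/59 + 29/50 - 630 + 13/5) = -10055943146640312329/8602575670275200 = -1168.95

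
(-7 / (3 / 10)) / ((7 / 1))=-10 / 3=-3.33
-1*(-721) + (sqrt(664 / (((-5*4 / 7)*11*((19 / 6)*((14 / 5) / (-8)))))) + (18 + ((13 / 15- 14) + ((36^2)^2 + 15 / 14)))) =4*sqrt(52041) / 209 + 352872017 / 210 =1680347.30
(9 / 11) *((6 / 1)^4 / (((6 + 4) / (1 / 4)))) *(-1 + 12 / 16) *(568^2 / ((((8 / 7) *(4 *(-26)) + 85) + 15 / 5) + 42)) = -137195856 / 715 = -191882.32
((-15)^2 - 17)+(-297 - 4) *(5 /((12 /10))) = -6277 /6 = -1046.17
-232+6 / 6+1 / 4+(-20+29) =-887 / 4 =-221.75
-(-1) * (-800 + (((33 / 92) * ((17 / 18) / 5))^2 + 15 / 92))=-6092803031 / 7617600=-799.83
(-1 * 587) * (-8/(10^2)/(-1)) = -1174/25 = -46.96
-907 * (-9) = 8163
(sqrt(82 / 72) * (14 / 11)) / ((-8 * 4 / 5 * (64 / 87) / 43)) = -43645 * sqrt(41) / 22528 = -12.41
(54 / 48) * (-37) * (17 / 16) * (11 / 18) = -6919 / 256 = -27.03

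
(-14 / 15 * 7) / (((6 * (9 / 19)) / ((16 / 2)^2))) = -59584 / 405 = -147.12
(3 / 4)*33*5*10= 2475 / 2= 1237.50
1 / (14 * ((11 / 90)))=45 / 77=0.58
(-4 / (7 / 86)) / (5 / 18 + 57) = -6192 / 7217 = -0.86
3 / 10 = 0.30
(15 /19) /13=15 /247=0.06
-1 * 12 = -12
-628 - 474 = -1102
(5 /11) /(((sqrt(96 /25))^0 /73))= 365 /11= 33.18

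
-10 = -10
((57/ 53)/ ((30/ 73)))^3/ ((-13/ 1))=-2668267603/ 1935401000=-1.38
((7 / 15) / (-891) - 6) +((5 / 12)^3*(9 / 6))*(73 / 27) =-3254447 / 570240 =-5.71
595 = 595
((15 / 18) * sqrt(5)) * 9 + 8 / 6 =4 / 3 + 15 * sqrt(5) / 2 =18.10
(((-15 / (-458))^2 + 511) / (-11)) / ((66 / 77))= -750327403 / 13844424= -54.20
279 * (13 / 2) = 3627 / 2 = 1813.50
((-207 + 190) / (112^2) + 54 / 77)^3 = 900896901690941 / 2627157993979904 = 0.34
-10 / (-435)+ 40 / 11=3502 / 957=3.66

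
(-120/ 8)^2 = 225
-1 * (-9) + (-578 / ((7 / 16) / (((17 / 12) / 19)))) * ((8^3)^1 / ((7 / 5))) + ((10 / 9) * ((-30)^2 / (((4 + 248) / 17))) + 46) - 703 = -306719062 / 8379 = -36605.69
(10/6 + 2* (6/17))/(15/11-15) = -1331/7650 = -0.17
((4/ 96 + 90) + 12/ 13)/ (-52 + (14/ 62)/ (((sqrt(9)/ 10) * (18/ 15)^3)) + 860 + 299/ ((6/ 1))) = 23754897/ 224131778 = 0.11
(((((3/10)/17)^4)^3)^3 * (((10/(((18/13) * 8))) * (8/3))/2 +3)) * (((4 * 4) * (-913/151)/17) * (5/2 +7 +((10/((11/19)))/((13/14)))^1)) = -0.00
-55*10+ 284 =-266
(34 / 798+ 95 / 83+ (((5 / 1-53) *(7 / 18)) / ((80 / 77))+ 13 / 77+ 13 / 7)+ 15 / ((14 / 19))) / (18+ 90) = 1134073 / 21857220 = 0.05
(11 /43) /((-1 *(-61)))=11 /2623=0.00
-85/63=-1.35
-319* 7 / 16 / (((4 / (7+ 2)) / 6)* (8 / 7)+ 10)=-422037 / 30496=-13.84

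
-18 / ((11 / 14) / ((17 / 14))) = -306 / 11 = -27.82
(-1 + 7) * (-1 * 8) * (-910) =43680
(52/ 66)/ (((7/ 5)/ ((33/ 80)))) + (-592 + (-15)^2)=-20539/ 56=-366.77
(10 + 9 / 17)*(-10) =-1790 / 17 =-105.29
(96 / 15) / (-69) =-32 / 345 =-0.09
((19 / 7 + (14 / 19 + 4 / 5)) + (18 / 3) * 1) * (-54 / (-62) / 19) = 184059 / 391685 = 0.47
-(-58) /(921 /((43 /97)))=2494 /89337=0.03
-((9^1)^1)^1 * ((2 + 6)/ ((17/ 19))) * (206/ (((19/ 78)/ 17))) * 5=-5784480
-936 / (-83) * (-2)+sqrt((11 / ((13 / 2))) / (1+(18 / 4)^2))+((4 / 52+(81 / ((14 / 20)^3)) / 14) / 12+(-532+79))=-14740201093 / 31088148+2 * sqrt(24310) / 1105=-473.86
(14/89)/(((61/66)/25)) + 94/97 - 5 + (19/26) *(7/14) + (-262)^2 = 68644.59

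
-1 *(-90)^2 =-8100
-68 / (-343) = 68 / 343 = 0.20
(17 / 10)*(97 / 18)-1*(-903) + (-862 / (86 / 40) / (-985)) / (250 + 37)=399173141093 / 437611860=912.16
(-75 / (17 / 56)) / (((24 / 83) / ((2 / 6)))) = -14525 / 51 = -284.80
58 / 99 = 0.59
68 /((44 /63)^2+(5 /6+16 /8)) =539784 /26363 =20.48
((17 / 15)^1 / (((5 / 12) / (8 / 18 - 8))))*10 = -9248 / 45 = -205.51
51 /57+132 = 2525 /19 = 132.89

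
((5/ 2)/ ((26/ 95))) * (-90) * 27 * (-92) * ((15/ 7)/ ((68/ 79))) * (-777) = -1745979148125/ 442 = -3950179068.16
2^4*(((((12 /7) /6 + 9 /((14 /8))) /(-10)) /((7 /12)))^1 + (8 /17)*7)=157504 /4165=37.82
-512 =-512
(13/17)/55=13/935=0.01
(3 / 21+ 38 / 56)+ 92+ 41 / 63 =93.47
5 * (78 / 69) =130 / 23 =5.65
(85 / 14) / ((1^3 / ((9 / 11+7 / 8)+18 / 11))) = 24905 / 1232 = 20.22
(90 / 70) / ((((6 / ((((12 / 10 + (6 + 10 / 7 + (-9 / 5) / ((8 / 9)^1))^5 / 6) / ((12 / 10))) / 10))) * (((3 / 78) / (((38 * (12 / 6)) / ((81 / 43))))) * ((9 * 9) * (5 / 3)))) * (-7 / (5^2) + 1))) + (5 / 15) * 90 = 101413992478751620453 / 569102811217920000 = 178.20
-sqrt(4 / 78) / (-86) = sqrt(78) / 3354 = 0.00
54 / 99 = 6 / 11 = 0.55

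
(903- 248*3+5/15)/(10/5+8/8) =478/9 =53.11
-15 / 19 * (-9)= 135 / 19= 7.11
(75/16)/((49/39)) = 2925/784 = 3.73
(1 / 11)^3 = 1 / 1331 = 0.00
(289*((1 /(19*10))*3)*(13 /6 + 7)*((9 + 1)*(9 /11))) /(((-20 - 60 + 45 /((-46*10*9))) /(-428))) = 15061320 /8227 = 1830.72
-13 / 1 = -13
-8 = -8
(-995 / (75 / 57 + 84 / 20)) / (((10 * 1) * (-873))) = 18905 / 914904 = 0.02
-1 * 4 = -4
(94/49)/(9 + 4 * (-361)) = -94/70315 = -0.00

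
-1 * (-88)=88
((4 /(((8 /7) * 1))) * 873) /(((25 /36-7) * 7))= -15714 /227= -69.22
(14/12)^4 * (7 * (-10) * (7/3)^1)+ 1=-586301/1944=-301.60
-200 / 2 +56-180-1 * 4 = -228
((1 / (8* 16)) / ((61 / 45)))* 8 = 45 / 976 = 0.05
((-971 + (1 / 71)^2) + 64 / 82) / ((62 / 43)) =-4311306807 / 6407111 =-672.89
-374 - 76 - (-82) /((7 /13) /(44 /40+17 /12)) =-14017 /210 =-66.75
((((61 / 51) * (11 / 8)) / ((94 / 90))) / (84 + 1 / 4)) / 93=3355 / 16694306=0.00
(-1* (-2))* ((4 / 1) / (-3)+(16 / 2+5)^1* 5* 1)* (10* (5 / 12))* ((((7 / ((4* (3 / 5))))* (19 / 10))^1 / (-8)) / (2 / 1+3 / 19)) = -12066425 / 70848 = -170.31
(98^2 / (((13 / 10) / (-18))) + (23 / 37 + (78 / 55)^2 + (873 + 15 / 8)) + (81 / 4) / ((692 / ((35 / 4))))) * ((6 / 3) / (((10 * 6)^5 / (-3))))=2128147100058437 / 2087860769280000000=0.00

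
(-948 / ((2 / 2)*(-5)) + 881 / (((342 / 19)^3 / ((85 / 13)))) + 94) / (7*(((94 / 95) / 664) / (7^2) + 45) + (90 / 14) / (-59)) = 10037619614059 / 11106447688206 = 0.90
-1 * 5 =-5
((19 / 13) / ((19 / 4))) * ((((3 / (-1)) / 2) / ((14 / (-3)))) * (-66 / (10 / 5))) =-297 / 91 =-3.26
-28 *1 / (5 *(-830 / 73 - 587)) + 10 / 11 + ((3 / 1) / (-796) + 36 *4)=25193472329 / 173850380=144.91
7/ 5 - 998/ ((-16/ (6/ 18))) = 2663/ 120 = 22.19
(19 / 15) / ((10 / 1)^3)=0.00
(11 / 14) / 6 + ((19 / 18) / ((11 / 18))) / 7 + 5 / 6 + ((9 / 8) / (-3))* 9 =-1333 / 616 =-2.16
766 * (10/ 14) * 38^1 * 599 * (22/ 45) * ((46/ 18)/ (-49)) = -8822460152/ 27783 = -317548.87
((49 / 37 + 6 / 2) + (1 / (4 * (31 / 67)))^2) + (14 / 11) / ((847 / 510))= 4075832983 / 757221872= 5.38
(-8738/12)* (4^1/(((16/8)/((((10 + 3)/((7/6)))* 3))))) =-340782/7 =-48683.14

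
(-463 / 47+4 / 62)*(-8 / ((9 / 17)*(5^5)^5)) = 646408 / 1302659511566162109375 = 0.00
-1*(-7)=7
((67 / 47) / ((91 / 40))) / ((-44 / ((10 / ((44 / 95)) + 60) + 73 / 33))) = -1852885 / 1552551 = -1.19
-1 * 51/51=-1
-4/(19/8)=-32/19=-1.68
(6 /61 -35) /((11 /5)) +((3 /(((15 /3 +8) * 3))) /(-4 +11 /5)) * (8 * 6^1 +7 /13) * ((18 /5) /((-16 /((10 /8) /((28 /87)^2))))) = -29109826595 /2844954112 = -10.23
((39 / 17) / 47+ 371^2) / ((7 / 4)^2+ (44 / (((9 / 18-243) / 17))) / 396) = 7680667828320 / 170459459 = 45058.62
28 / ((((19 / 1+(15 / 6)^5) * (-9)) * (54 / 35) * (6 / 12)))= -31360 / 907119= -0.03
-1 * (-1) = 1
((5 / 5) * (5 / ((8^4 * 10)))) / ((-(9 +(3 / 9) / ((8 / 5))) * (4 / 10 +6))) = -15 / 7241728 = -0.00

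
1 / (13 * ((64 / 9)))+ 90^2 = 6739209 / 832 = 8100.01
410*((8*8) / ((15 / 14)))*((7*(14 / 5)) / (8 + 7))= 7200256 / 225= 32001.14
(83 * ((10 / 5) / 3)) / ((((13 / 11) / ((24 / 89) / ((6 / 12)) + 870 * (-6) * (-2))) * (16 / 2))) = 70697242 / 1157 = 61103.93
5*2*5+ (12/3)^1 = 54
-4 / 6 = -2 / 3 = -0.67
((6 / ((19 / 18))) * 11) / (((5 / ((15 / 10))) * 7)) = 1782 / 665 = 2.68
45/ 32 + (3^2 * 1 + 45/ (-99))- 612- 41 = -226353/ 352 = -643.05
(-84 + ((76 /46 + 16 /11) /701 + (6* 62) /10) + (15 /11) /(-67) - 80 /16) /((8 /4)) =-25.91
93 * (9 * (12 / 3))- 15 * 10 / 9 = 9994 / 3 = 3331.33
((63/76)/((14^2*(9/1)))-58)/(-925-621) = 0.04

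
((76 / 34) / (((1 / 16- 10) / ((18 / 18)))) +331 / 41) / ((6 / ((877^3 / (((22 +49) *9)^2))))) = 586679222068745 / 271508149098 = 2160.82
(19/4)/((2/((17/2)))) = 20.19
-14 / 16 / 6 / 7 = -1 / 48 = -0.02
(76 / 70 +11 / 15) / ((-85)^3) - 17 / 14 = -22371751 / 18423750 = -1.21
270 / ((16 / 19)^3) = 925965 / 2048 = 452.13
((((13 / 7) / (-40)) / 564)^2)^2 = 28561 / 621940074454056960000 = 0.00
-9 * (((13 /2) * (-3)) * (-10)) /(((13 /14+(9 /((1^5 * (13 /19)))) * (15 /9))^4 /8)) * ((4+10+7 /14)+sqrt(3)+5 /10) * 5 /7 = -165050134704000 /299195929992961 - 11003342313600 * sqrt(3) /299195929992961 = -0.62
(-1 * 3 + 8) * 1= 5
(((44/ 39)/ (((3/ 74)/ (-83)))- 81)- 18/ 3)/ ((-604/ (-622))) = -87212797/ 35334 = -2468.24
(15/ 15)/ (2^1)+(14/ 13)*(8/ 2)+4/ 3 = 479/ 78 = 6.14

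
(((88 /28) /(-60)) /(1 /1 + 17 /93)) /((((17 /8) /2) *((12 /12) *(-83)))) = 0.00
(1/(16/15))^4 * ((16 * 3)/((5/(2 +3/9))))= 70875/4096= 17.30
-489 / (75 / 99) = -16137 / 25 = -645.48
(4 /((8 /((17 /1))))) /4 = 17 /8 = 2.12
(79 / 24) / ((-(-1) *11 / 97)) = 29.03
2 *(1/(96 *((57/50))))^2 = 625/3742848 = 0.00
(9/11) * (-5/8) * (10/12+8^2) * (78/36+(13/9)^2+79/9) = -4105895/9504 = -432.02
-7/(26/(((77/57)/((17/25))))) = -13475/25194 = -0.53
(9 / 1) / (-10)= -9 / 10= -0.90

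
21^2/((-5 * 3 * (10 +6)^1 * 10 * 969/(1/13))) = -49/3359200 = -0.00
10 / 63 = 0.16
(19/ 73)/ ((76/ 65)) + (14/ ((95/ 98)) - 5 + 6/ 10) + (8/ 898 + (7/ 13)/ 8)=3348771447/ 323836760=10.34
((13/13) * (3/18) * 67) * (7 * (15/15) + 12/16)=2077/24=86.54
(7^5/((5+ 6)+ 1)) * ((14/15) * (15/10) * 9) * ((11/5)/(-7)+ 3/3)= 302526/25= 12101.04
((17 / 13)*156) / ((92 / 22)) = 1122 / 23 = 48.78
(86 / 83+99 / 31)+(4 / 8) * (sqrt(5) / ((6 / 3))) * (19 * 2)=10883 / 2573+19 * sqrt(5) / 2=25.47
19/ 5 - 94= -451/ 5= -90.20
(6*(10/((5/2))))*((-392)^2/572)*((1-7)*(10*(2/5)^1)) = -22127616/143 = -154738.57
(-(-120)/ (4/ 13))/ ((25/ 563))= 8782.80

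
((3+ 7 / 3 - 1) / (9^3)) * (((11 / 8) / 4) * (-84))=-1001 / 5832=-0.17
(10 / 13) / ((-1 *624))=-5 / 4056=-0.00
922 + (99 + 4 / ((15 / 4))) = 15331 / 15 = 1022.07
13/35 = 0.37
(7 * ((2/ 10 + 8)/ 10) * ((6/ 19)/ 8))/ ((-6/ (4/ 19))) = -287/ 36100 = -0.01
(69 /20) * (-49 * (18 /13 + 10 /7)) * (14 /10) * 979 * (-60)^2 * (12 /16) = -22878713088 /13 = -1759901006.77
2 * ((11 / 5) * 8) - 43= -39 / 5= -7.80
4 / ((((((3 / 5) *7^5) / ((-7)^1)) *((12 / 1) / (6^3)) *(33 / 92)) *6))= -1840 / 79233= -0.02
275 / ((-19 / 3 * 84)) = -275 / 532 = -0.52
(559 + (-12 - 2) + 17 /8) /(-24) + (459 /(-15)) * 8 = -85631 /320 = -267.60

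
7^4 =2401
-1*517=-517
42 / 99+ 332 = 10970 / 33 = 332.42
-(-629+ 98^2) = -8975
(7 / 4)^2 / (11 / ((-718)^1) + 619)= 0.00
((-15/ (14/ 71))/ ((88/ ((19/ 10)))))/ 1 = -4047/ 2464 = -1.64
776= 776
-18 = -18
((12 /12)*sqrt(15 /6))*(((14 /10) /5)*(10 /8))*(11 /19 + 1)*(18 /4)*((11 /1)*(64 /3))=5544*sqrt(10) /19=922.72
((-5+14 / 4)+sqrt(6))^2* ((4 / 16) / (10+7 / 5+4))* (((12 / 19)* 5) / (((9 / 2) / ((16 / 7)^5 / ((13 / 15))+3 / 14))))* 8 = 1577545950 / 29059303-6310183800* sqrt(6) / 319652333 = 5.93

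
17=17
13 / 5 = 2.60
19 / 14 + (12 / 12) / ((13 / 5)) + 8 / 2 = 1045 / 182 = 5.74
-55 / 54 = -1.02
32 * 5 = 160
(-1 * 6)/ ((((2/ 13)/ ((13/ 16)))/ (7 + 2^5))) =-19773/ 16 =-1235.81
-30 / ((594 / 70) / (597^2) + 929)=-20790525 / 643813274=-0.03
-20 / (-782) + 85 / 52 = 33755 / 20332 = 1.66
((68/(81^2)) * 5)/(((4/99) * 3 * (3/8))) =7480/6561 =1.14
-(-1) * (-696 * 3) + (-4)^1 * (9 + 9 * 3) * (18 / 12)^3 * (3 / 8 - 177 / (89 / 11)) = 2976759 / 356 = 8361.68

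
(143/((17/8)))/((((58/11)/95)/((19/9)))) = 2559.63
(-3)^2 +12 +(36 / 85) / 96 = 14283 / 680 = 21.00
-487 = -487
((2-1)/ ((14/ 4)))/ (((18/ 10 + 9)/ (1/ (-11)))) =-5/ 2079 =-0.00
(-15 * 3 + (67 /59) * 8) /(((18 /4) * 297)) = -0.03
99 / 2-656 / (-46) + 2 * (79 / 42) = 65227 / 966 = 67.52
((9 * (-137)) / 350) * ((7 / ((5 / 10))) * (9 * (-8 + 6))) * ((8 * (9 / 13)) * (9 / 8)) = 1797714 / 325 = 5531.43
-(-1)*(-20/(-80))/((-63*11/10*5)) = -1/1386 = -0.00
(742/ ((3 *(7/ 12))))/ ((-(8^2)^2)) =-0.10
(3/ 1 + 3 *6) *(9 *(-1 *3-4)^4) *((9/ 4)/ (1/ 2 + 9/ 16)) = 16336404/ 17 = 960964.94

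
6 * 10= 60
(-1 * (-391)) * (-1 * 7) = -2737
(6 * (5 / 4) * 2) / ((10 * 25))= 3 / 50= 0.06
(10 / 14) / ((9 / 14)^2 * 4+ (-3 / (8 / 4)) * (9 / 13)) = 910 / 783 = 1.16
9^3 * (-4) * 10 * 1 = -29160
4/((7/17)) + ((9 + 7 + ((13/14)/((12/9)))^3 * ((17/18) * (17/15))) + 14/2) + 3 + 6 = 73891893/1756160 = 42.08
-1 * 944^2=-891136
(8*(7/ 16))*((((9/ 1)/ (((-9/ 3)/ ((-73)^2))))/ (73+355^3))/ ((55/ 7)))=-0.00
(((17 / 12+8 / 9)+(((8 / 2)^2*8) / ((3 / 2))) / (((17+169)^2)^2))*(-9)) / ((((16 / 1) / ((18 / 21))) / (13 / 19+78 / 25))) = -7873234525 / 1861818336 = -4.23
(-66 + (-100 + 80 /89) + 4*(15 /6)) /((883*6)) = -6902 /235761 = -0.03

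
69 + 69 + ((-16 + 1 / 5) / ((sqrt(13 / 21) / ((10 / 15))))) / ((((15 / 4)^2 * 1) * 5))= 138 - 2528 * sqrt(273) / 219375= 137.81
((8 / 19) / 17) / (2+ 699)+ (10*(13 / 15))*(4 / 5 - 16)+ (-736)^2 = 1839339089392 / 3396345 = 541564.27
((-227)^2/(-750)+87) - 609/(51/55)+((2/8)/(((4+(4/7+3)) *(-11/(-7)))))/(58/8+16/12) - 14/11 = -639.74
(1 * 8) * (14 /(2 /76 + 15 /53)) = 32224 /89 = 362.07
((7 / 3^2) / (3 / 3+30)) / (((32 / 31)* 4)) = 7 / 1152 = 0.01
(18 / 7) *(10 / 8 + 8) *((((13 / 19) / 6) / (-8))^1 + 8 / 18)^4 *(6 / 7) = 71008048214917 / 101694317985792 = 0.70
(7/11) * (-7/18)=-49/198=-0.25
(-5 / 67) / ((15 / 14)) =-14 / 201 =-0.07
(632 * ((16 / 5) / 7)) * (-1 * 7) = -2022.40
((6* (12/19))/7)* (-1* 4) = -288/133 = -2.17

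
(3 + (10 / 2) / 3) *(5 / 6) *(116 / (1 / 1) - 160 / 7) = 3260 / 9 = 362.22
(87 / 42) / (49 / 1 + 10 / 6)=87 / 2128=0.04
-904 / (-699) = 904 / 699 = 1.29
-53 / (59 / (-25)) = 22.46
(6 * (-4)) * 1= -24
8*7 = 56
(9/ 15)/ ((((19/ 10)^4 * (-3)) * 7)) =-2000/ 912247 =-0.00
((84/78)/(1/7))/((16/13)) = 49/8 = 6.12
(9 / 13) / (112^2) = 9 / 163072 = 0.00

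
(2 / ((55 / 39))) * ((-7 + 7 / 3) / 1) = -364 / 55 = -6.62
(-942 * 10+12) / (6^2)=-784 / 3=-261.33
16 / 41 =0.39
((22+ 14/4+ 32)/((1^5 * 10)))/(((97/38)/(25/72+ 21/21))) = 437/144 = 3.03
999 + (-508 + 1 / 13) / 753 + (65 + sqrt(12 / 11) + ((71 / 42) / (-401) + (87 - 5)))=2*sqrt(33) / 11 + 62941640201 / 54955446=1146.37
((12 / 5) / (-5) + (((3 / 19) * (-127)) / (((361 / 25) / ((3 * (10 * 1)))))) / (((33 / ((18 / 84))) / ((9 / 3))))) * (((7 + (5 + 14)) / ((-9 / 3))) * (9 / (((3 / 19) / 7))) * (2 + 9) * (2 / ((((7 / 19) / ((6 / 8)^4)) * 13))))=1381320621 / 212800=6491.17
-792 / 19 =-41.68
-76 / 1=-76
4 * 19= 76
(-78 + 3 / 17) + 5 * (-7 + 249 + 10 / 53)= 1020941 / 901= 1133.12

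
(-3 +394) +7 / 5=1962 / 5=392.40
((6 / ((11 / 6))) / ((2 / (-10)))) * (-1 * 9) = 1620 / 11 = 147.27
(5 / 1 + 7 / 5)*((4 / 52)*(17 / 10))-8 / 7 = -696 / 2275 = -0.31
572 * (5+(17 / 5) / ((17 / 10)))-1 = 4003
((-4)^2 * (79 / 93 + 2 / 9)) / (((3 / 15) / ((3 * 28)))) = 669760 / 93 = 7201.72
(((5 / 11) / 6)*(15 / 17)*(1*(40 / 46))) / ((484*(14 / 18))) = 1125 / 7285894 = 0.00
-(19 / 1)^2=-361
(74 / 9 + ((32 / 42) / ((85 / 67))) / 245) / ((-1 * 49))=-10790566 / 64286775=-0.17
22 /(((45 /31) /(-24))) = -5456 /15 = -363.73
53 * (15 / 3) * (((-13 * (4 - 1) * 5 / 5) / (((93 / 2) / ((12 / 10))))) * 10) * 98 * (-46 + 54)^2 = -518568960 / 31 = -16728030.97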